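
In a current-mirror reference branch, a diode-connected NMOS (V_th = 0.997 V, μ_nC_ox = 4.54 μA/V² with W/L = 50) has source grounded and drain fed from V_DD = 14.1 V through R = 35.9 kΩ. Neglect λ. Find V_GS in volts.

V_GS = 2.67 V

With gate tied to drain, V_GS = V_DS ≥ V_GS − V_th, so the device is in saturation.
k_n = μ_nC_ox · (W/L) = 0.227 mA/V².
KCL at the drain: ½ k_n (V_GS − V_th)² = (V_DD − V_GS)/R.
Let x = V_GS − 0.997. Then 4.07 x² + x − 13.1 = 0, giving x = 1.67 V (positive root), so V_GS = 2.67 V.
I_D = (V_DD − V_GS)/R = (14.1 − 2.67) / 35.9 = 0.318 mA.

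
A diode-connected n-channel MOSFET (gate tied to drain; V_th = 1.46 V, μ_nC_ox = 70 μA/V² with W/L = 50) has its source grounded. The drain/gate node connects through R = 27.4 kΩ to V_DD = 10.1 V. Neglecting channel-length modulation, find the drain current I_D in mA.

I_D = 0.300 mA

With gate tied to drain, V_GS = V_DS ≥ V_GS − V_th, so the device is in saturation.
k_n = μ_nC_ox · (W/L) = 3.5 mA/V².
KCL at the drain: ½ k_n (V_GS − V_th)² = (V_DD − V_GS)/R.
Let x = V_GS − 1.46. Then 47.9 x² + x − 8.64 = 0, giving x = 0.414 V (positive root), so V_GS = 1.87 V.
I_D = (V_DD − V_GS)/R = (10.1 − 1.87) / 27.4 = 0.3 mA.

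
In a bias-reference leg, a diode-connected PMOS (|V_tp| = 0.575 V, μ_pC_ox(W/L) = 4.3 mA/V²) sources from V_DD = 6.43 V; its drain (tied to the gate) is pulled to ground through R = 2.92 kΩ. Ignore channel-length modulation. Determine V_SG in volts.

V_SG = 1.46 V

With gate tied to drain, V_SG = V_SD ≥ V_SG − |V_tp|, so the device is in saturation.
KCL at the drain: ½ k_p (V_SG − |V_tp|)² = (V_DD − V_SG)/R.
Let x = V_SG − 0.575. Then 6.28 x² + x − 5.855 = 0, giving x = 0.889 V (positive root), so V_SG = 1.46 V.
I_D = (V_DD − V_SG)/R = (6.43 − 1.46) / 2.92 = 1.7 mA.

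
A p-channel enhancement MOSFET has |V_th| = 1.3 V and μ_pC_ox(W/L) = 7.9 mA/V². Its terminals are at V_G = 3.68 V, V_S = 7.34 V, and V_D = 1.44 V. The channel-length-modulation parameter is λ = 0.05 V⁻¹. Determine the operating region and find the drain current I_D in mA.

Saturation; I_D = 28.5 mA

V_SG = V_S − V_G = 7.34 − 3.68 = 3.66 V; V_SD = V_S − V_D = 7.34 − 1.44 = 5.9 V.
V_ov = V_SG − |V_th| = 3.66 − 1.3 = 2.36 V.
Since V_SD = 5.9 V ≥ V_ov = 2.36 V, the device is in saturation.
I_D = ½ k_p V_ov² (1 + λ V_SD) = 0.5 × 7.9 × 2.36² × (1 + 0.05 × 5.9) = 28.5 mA.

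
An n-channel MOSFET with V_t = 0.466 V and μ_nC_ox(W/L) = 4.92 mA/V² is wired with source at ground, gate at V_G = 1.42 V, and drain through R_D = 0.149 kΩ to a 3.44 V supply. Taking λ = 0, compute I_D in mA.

V_GS = V_G = 1.42 V, so V_ov = 1.42 − 0.466 = 0.954 V.
Assume saturation: I_D = ½ k_n V_ov² = 0.5 × 4.92 × 0.954² = 2.24 mA, giving V_DS = V_DD − I_D R_D = 3.44 − 2.24 × 0.149 = 3.11 V.
V_DS = 3.11 V ≥ V_ov = 0.954 V, confirming saturation.

I_D = 2.24 mA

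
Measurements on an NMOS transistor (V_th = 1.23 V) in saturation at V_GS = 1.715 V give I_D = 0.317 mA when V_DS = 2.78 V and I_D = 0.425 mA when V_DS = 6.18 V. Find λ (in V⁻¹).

λ = 0.139 V⁻¹

With V_GS fixed, I_D ∝ (1 + λ V_DS) in saturation, so I_D2/I_D1 = (1 + λ V_DS2)/(1 + λ V_DS1).
0.425/0.317 = 1.341 = (1 + 6.18 λ)/(1 + 2.78 λ).
Solving: λ (I_D1 V_DS2 − I_D2 V_DS1) = I_D2 − I_D1, so λ = (0.425 − 0.317) / (0.317 × 6.18 − 0.425 × 2.78) = 0.108 / 0.778 = 0.139 V⁻¹.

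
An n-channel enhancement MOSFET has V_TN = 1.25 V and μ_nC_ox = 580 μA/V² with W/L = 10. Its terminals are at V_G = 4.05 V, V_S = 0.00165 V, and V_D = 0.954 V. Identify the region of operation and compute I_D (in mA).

Triode; I_D = 12.8 mA

V_GS = V_G − V_S = 4.05 − 0.00165 = 4.05 V; V_DS = V_D − V_S = 0.954 − 0.00165 = 0.952 V.
k_n = μ_nC_ox · (W/L) = 5.8 mA/V².
V_ov = V_GS − V_TN = 4.05 − 1.25 = 2.8 V.
Since V_DS = 0.952 V < V_ov = 2.8 V, the device is in the triode region.
I_D = k_n [V_ov · V_DS − ½ V_DS²] = 5.8 × [2.8 × 0.952 − 0.5 × 0.952²] = 12.8 mA.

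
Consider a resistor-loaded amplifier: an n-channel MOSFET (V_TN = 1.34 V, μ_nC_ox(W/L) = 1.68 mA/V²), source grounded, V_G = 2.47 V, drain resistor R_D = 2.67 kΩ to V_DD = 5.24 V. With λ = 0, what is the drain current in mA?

I_D = 1.07 mA

V_GS = V_G = 2.47 V, so V_ov = 2.47 − 1.34 = 1.13 V.
Assume saturation: I_D = ½ k_n V_ov² = 0.5 × 1.68 × 1.13² = 1.07 mA, giving V_DS = V_DD − I_D R_D = 5.24 − 1.07 × 2.67 = 2.38 V.
V_DS = 2.38 V ≥ V_ov = 1.13 V, confirming saturation.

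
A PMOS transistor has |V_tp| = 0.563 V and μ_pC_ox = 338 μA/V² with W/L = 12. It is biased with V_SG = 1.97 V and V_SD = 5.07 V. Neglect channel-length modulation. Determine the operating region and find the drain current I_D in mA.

Saturation; I_D = 4.01 mA

k_p = μ_pC_ox · (W/L) = 4.056 mA/V².
V_ov = V_SG − |V_tp| = 1.97 − 0.563 = 1.41 V.
Since V_SD = 5.07 V ≥ V_ov = 1.41 V, the device is in saturation.
I_D = ½ k_p V_ov² = 0.5 × 4.056 × 1.41² = 4.01 mA.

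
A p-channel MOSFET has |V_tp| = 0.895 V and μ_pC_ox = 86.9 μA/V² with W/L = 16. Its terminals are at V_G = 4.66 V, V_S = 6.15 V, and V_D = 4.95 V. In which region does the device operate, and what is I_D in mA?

V_SG = V_S − V_G = 6.15 − 4.66 = 1.49 V; V_SD = V_S − V_D = 6.15 − 4.95 = 1.2 V.
k_p = μ_pC_ox · (W/L) = 1.39 mA/V².
V_ov = V_SG − |V_tp| = 1.49 − 0.895 = 0.595 V.
Since V_SD = 1.2 V ≥ V_ov = 0.595 V, the device is in saturation.
I_D = ½ k_p V_ov² = 0.5 × 1.39 × 0.595² = 0.246 mA.

Saturation; I_D = 0.246 mA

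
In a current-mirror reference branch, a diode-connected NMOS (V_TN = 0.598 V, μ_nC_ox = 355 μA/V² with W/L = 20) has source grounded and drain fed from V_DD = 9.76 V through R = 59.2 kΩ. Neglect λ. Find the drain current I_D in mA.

With gate tied to drain, V_GS = V_DS ≥ V_GS − V_TN, so the device is in saturation.
k_n = μ_nC_ox · (W/L) = 7.1 mA/V².
KCL at the drain: ½ k_n (V_GS − V_TN)² = (V_DD − V_GS)/R.
Let x = V_GS − 0.598. Then 210 x² + x − 9.162 = 0, giving x = 0.206 V (positive root), so V_GS = 0.804 V.
I_D = (V_DD − V_GS)/R = (9.76 − 0.804) / 59.2 = 0.151 mA.

I_D = 0.151 mA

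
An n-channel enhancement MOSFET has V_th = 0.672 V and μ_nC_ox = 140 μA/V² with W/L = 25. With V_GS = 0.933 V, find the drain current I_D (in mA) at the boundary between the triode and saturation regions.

I_D = 0.119 mA

At the boundary V_DS = V_ov = V_GS − V_th = 0.933 − 0.672 = 0.261 V.
k_n = μ_nC_ox · (W/L) = 3.5 mA/V².
I_D = ½ k_n V_ov² = 0.5 × 3.5 × 0.261² = 0.119 mA.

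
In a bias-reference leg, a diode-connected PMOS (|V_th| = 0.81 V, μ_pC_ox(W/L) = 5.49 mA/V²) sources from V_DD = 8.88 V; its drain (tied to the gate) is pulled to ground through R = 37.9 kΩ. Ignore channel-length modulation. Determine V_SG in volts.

With gate tied to drain, V_SG = V_SD ≥ V_SG − |V_th|, so the device is in saturation.
KCL at the drain: ½ k_p (V_SG − |V_th|)² = (V_DD − V_SG)/R.
Let x = V_SG − 0.81. Then 104 x² + x − 8.07 = 0, giving x = 0.274 V (positive root), so V_SG = 1.08 V.
I_D = (V_DD − V_SG)/R = (8.88 − 1.08) / 37.9 = 0.206 mA.

V_SG = 1.08 V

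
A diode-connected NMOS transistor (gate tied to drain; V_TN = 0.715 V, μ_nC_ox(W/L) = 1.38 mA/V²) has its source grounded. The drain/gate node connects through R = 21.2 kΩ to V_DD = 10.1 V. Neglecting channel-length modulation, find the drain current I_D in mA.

I_D = 0.406 mA

With gate tied to drain, V_GS = V_DS ≥ V_GS − V_TN, so the device is in saturation.
KCL at the drain: ½ k_n (V_GS − V_TN)² = (V_DD − V_GS)/R.
Let x = V_GS − 0.715. Then 14.6 x² + x − 9.385 = 0, giving x = 0.768 V (positive root), so V_GS = 1.48 V.
I_D = (V_DD − V_GS)/R = (10.1 − 1.48) / 21.2 = 0.406 mA.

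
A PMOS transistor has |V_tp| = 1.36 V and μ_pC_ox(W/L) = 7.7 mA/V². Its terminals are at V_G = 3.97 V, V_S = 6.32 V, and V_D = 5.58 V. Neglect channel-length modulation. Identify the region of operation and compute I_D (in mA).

Triode; I_D = 3.53 mA

V_SG = V_S − V_G = 6.32 − 3.97 = 2.35 V; V_SD = V_S − V_D = 6.32 − 5.58 = 0.74 V.
V_ov = V_SG − |V_tp| = 2.35 − 1.36 = 0.99 V.
Since V_SD = 0.74 V < V_ov = 0.99 V, the device is in the triode region.
I_D = k_p [V_ov · V_SD − ½ V_SD²] = 7.7 × [0.99 × 0.74 − 0.5 × 0.74²] = 3.53 mA.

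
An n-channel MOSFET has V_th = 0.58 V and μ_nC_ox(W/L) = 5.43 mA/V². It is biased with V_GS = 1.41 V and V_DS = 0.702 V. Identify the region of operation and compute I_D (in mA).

V_ov = V_GS − V_th = 1.41 − 0.58 = 0.83 V.
Since V_DS = 0.702 V < V_ov = 0.83 V, the device is in the triode region.
I_D = k_n [V_ov · V_DS − ½ V_DS²] = 5.43 × [0.83 × 0.702 − 0.5 × 0.702²] = 1.83 mA.

Triode; I_D = 1.83 mA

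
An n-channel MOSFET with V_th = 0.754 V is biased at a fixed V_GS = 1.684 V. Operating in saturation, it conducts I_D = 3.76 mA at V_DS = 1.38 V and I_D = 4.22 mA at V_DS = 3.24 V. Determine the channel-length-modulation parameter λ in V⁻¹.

With V_GS fixed, I_D ∝ (1 + λ V_DS) in saturation, so I_D2/I_D1 = (1 + λ V_DS2)/(1 + λ V_DS1).
4.22/3.76 = 1.122 = (1 + 3.24 λ)/(1 + 1.38 λ).
Solving: λ (I_D1 V_DS2 − I_D2 V_DS1) = I_D2 − I_D1, so λ = (4.22 − 3.76) / (3.76 × 3.24 − 4.22 × 1.38) = 0.46 / 6.36 = 0.0723 V⁻¹.

λ = 0.0723 V⁻¹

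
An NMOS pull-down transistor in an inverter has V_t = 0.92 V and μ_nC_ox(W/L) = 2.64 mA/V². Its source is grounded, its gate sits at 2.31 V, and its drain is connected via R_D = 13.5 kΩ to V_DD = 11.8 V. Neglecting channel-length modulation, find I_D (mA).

V_GS = V_G = 2.31 V, so V_ov = 2.31 − 0.92 = 1.39 V.
Assume saturation: I_D = ½ k_n V_ov² = 0.5 × 2.64 × 1.39² = 2.55 mA, giving V_DS = V_DD − I_D R_D = 11.8 − 2.55 × 13.5 = -22.6 V.
But -22.6 V < V_ov = 1.39 V, so the device is actually in triode.
In triode I_D = k_n[V_ov V_DS − ½ V_DS²] and I_D = (V_DD − V_DS)/R_D. Equating: 17.8 V_DS² − 50.54 V_DS + 11.8 = 0, giving V_DS = 0.257 V (the root below V_ov).
I_D = (11.8 − 0.257) / 13.5 = 0.855 mA.

I_D = 0.855 mA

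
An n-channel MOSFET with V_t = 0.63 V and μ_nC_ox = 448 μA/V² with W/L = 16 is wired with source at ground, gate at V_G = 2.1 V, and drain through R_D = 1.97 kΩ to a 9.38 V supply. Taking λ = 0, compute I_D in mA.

I_D = 4.50 mA

V_GS = V_G = 2.1 V, so V_ov = 2.1 − 0.63 = 1.47 V.
k_n = μ_nC_ox · (W/L) = 7.168 mA/V².
Assume saturation: I_D = ½ k_n V_ov² = 0.5 × 7.168 × 1.47² = 7.74 mA, giving V_DS = V_DD − I_D R_D = 9.38 − 7.74 × 1.97 = -5.88 V.
But -5.88 V < V_ov = 1.47 V, so the device is actually in triode.
In triode I_D = k_n[V_ov V_DS − ½ V_DS²] and I_D = (V_DD − V_DS)/R_D. Equating: 7.06 V_DS² − 21.76 V_DS + 9.38 = 0, giving V_DS = 0.518 V (the root below V_ov).
I_D = (9.38 − 0.518) / 1.97 = 4.5 mA.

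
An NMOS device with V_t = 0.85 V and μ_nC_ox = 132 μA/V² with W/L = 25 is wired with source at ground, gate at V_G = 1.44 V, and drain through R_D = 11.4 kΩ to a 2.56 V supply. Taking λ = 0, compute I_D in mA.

V_GS = V_G = 1.44 V, so V_ov = 1.44 − 0.85 = 0.59 V.
k_n = μ_nC_ox · (W/L) = 3.3 mA/V².
Assume saturation: I_D = ½ k_n V_ov² = 0.5 × 3.3 × 0.59² = 0.574 mA, giving V_DS = V_DD − I_D R_D = 2.56 − 0.574 × 11.4 = -3.99 V.
But -3.99 V < V_ov = 0.59 V, so the device is actually in triode.
In triode I_D = k_n[V_ov V_DS − ½ V_DS²] and I_D = (V_DD − V_DS)/R_D. Equating: 18.8 V_DS² − 23.2 V_DS + 2.56 = 0, giving V_DS = 0.123 V (the root below V_ov).
I_D = (2.56 − 0.123) / 11.4 = 0.214 mA.

I_D = 0.214 mA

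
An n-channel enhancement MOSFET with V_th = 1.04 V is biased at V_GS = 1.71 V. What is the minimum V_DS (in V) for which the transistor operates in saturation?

V_DS,sat = 0.670 V

The boundary between triode and saturation is V_DS = V_GS − V_th = V_ov.
V_ov = 1.71 − 1.04 = 0.67 V.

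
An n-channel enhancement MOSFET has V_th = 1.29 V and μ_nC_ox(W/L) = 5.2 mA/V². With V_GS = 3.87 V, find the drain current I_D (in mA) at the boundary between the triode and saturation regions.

At the boundary V_DS = V_ov = V_GS − V_th = 3.87 − 1.29 = 2.58 V.
I_D = ½ k_n V_ov² = 0.5 × 5.2 × 2.58² = 17.3 mA.

I_D = 17.3 mA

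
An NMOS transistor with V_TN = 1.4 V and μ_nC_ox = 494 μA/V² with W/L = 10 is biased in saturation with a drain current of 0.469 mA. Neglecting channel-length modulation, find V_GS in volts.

k_n = μ_nC_ox · (W/L) = 4.94 mA/V².
In saturation I_D = ½ k_n (V_GS − V_TN)², so V_GS − V_TN = √(2 I_D / k_n) = √(2 × 0.469 / 4.94) = 0.436 V.
V_GS = 1.4 + 0.436 = 1.84 V.

V_GS = 1.84 V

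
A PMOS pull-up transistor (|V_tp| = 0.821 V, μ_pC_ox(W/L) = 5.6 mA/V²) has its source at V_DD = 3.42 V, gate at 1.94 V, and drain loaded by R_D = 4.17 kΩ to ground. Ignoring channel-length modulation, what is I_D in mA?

V_SG = V_DD − V_G = 3.42 − 1.94 = 1.48 V, so V_ov = 1.48 − 0.821 = 0.659 V.
Assume saturation: I_D = ½ k_p V_ov² = 0.5 × 5.6 × 0.659² = 1.22 mA, giving V_SD = V_DD − I_D R_D = 3.42 − 1.22 × 4.17 = -1.65 V.
But -1.65 V < V_ov = 0.659 V, so the device is actually in triode.
In triode I_D = k_p[V_ov V_SD − ½ V_SD²] and I_D = (V_DD − V_SD)/R_D. Equating: 11.7 V_SD² − 16.39 V_SD + 3.42 = 0, giving V_SD = 0.255 V (the root below V_ov).
I_D = (3.42 − 0.255) / 4.17 = 0.759 mA.

I_D = 0.759 mA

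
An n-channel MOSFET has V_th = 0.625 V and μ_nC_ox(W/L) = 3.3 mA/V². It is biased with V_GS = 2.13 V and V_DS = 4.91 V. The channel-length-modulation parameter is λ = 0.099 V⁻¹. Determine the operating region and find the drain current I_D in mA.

Saturation; I_D = 5.55 mA

V_ov = V_GS − V_th = 2.13 − 0.625 = 1.5 V.
Since V_DS = 4.91 V ≥ V_ov = 1.5 V, the device is in saturation.
I_D = ½ k_n V_ov² (1 + λ V_DS) = 0.5 × 3.3 × 1.5² × (1 + 0.099 × 4.91) = 5.55 mA.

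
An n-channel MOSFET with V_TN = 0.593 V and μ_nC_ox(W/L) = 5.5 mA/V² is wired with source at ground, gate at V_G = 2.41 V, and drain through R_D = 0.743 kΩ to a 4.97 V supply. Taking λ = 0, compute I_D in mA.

V_GS = V_G = 2.41 V, so V_ov = 2.41 − 0.593 = 1.82 V.
Assume saturation: I_D = ½ k_n V_ov² = 0.5 × 5.5 × 1.82² = 9.08 mA, giving V_DS = V_DD − I_D R_D = 4.97 − 9.08 × 0.743 = -1.78 V.
But -1.78 V < V_ov = 1.82 V, so the device is actually in triode.
In triode I_D = k_n[V_ov V_DS − ½ V_DS²] and I_D = (V_DD − V_DS)/R_D. Equating: 2.04 V_DS² − 8.425 V_DS + 4.97 = 0, giving V_DS = 0.713 V (the root below V_ov).
I_D = (4.97 − 0.713) / 0.743 = 5.73 mA.

I_D = 5.73 mA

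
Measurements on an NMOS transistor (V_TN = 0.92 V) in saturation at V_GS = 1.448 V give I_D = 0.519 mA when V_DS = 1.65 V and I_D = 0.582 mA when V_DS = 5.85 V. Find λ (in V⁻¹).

λ = 0.0303 V⁻¹

With V_GS fixed, I_D ∝ (1 + λ V_DS) in saturation, so I_D2/I_D1 = (1 + λ V_DS2)/(1 + λ V_DS1).
0.582/0.519 = 1.121 = (1 + 5.85 λ)/(1 + 1.65 λ).
Solving: λ (I_D1 V_DS2 − I_D2 V_DS1) = I_D2 − I_D1, so λ = (0.582 − 0.519) / (0.519 × 5.85 − 0.582 × 1.65) = 0.063 / 2.08 = 0.0303 V⁻¹.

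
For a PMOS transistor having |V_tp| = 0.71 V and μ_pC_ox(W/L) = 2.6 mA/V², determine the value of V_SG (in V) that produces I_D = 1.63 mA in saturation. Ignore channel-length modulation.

V_SG = 1.83 V

In saturation I_D = ½ k_p (V_SG − |V_tp|)², so V_SG − |V_tp| = √(2 I_D / k_p) = √(2 × 1.63 / 2.6) = 1.12 V.
V_SG = 0.71 + 1.12 = 1.83 V.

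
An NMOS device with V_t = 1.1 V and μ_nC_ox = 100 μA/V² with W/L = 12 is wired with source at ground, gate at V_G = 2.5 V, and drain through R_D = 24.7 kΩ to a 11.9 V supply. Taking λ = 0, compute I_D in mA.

I_D = 0.469 mA

V_GS = V_G = 2.5 V, so V_ov = 2.5 − 1.1 = 1.4 V.
k_n = μ_nC_ox · (W/L) = 1.2 mA/V².
Assume saturation: I_D = ½ k_n V_ov² = 0.5 × 1.2 × 1.4² = 1.18 mA, giving V_DS = V_DD − I_D R_D = 11.9 − 1.18 × 24.7 = -17.1 V.
But -17.1 V < V_ov = 1.4 V, so the device is actually in triode.
In triode I_D = k_n[V_ov V_DS − ½ V_DS²] and I_D = (V_DD − V_DS)/R_D. Equating: 14.8 V_DS² − 42.5 V_DS + 11.9 = 0, giving V_DS = 0.315 V (the root below V_ov).
I_D = (11.9 − 0.315) / 24.7 = 0.469 mA.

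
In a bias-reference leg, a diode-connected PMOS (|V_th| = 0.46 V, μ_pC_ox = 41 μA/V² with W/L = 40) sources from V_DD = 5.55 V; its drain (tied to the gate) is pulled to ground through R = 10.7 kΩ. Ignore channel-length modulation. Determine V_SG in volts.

V_SG = 1.17 V

With gate tied to drain, V_SG = V_SD ≥ V_SG − |V_th|, so the device is in saturation.
k_p = μ_pC_ox · (W/L) = 1.64 mA/V².
KCL at the drain: ½ k_p (V_SG − |V_th|)² = (V_DD − V_SG)/R.
Let x = V_SG − 0.46. Then 8.77 x² + x − 5.09 = 0, giving x = 0.707 V (positive root), so V_SG = 1.17 V.
I_D = (V_DD − V_SG)/R = (5.55 − 1.17) / 10.7 = 0.41 mA.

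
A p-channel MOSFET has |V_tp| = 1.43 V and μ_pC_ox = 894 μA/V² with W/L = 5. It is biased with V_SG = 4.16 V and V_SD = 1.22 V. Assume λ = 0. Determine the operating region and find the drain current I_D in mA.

Triode; I_D = 11.6 mA

k_p = μ_pC_ox · (W/L) = 4.47 mA/V².
V_ov = V_SG − |V_tp| = 4.16 − 1.43 = 2.73 V.
Since V_SD = 1.22 V < V_ov = 2.73 V, the device is in the triode region.
I_D = k_p [V_ov · V_SD − ½ V_SD²] = 4.47 × [2.73 × 1.22 − 0.5 × 1.22²] = 11.6 mA.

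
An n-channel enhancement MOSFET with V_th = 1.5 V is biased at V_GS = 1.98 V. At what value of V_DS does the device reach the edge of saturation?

V_DS,sat = 0.480 V

The boundary between triode and saturation is V_DS = V_GS − V_th = V_ov.
V_ov = 1.98 − 1.5 = 0.48 V.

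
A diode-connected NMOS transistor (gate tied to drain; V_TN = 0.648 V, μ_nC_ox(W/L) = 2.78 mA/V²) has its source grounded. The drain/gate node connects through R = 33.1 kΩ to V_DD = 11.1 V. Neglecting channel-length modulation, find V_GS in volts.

V_GS = 1.11 V

With gate tied to drain, V_GS = V_DS ≥ V_GS − V_TN, so the device is in saturation.
KCL at the drain: ½ k_n (V_GS − V_TN)² = (V_DD − V_GS)/R.
Let x = V_GS − 0.648. Then 46 x² + x − 10.45 = 0, giving x = 0.466 V (positive root), so V_GS = 1.11 V.
I_D = (V_DD − V_GS)/R = (11.1 − 1.11) / 33.1 = 0.302 mA.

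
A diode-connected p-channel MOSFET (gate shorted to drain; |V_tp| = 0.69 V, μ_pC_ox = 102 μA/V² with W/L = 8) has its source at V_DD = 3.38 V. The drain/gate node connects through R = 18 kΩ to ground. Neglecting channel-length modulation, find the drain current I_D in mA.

I_D = 0.119 mA

With gate tied to drain, V_SG = V_SD ≥ V_SG − |V_tp|, so the device is in saturation.
k_p = μ_pC_ox · (W/L) = 0.816 mA/V².
KCL at the drain: ½ k_p (V_SG − |V_tp|)² = (V_DD − V_SG)/R.
Let x = V_SG − 0.69. Then 7.34 x² + x − 2.69 = 0, giving x = 0.541 V (positive root), so V_SG = 1.23 V.
I_D = (V_DD − V_SG)/R = (3.38 − 1.23) / 18 = 0.119 mA.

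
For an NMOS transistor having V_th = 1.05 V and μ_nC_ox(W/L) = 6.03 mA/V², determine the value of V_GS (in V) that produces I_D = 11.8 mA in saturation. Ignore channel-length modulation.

V_GS = 3.03 V

In saturation I_D = ½ k_n (V_GS − V_th)², so V_GS − V_th = √(2 I_D / k_n) = √(2 × 11.8 / 6.03) = 1.98 V.
V_GS = 1.05 + 1.98 = 3.03 V.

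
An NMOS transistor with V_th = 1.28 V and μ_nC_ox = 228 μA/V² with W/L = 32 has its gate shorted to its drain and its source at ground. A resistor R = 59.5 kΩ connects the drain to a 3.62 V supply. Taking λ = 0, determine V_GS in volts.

With gate tied to drain, V_GS = V_DS ≥ V_GS − V_th, so the device is in saturation.
k_n = μ_nC_ox · (W/L) = 7.296 mA/V².
KCL at the drain: ½ k_n (V_GS − V_th)² = (V_DD − V_GS)/R.
Let x = V_GS − 1.28. Then 217 x² + x − 2.34 = 0, giving x = 0.102 V (positive root), so V_GS = 1.38 V.
I_D = (V_DD − V_GS)/R = (3.62 − 1.38) / 59.5 = 0.0376 mA.

V_GS = 1.38 V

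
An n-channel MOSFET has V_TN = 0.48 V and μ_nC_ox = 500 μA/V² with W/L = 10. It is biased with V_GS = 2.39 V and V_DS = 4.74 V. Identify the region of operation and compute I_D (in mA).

k_n = μ_nC_ox · (W/L) = 5 mA/V².
V_ov = V_GS − V_TN = 2.39 − 0.48 = 1.91 V.
Since V_DS = 4.74 V ≥ V_ov = 1.91 V, the device is in saturation.
I_D = ½ k_n V_ov² = 0.5 × 5 × 1.91² = 9.12 mA.

Saturation; I_D = 9.12 mA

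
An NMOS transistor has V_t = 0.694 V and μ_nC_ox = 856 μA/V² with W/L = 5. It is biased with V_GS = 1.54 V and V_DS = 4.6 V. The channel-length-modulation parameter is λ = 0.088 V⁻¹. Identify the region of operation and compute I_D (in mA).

k_n = μ_nC_ox · (W/L) = 4.28 mA/V².
V_ov = V_GS − V_t = 1.54 − 0.694 = 0.846 V.
Since V_DS = 4.6 V ≥ V_ov = 0.846 V, the device is in saturation.
I_D = ½ k_n V_ov² (1 + λ V_DS) = 0.5 × 4.28 × 0.846² × (1 + 0.088 × 4.6) = 2.15 mA.

Saturation; I_D = 2.15 mA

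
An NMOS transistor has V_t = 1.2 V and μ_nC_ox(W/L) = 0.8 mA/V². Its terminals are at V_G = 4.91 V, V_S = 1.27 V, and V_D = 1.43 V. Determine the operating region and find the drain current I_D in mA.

V_GS = V_G − V_S = 4.91 − 1.27 = 3.64 V; V_DS = V_D − V_S = 1.43 − 1.27 = 0.16 V.
V_ov = V_GS − V_t = 3.64 − 1.2 = 2.44 V.
Since V_DS = 0.16 V < V_ov = 2.44 V, the device is in the triode region.
I_D = k_n [V_ov · V_DS − ½ V_DS²] = 0.8 × [2.44 × 0.16 − 0.5 × 0.16²] = 0.302 mA.

Triode; I_D = 0.302 mA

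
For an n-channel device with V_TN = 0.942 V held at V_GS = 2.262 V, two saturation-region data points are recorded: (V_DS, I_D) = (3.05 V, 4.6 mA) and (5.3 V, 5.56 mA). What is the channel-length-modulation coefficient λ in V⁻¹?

λ = 0.129 V⁻¹

With V_GS fixed, I_D ∝ (1 + λ V_DS) in saturation, so I_D2/I_D1 = (1 + λ V_DS2)/(1 + λ V_DS1).
5.56/4.6 = 1.209 = (1 + 5.3 λ)/(1 + 3.05 λ).
Solving: λ (I_D1 V_DS2 − I_D2 V_DS1) = I_D2 − I_D1, so λ = (5.56 − 4.6) / (4.6 × 5.3 − 5.56 × 3.05) = 0.96 / 7.42 = 0.129 V⁻¹.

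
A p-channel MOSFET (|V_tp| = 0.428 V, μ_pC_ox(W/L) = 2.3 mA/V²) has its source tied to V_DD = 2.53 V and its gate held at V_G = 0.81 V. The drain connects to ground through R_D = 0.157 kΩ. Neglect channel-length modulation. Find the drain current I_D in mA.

V_SG = V_DD − V_G = 2.53 − 0.81 = 1.72 V, so V_ov = 1.72 − 0.428 = 1.29 V.
Assume saturation: I_D = ½ k_p V_ov² = 0.5 × 2.3 × 1.29² = 1.92 mA, giving V_SD = V_DD − I_D R_D = 2.53 − 1.92 × 0.157 = 2.23 V.
V_SD = 2.23 V ≥ V_ov = 1.29 V, confirming saturation.

I_D = 1.92 mA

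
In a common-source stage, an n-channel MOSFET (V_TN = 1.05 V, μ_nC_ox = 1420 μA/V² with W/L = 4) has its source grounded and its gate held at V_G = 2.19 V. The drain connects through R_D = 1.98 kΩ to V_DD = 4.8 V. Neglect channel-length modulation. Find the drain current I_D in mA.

V_GS = V_G = 2.19 V, so V_ov = 2.19 − 1.05 = 1.14 V.
k_n = μ_nC_ox · (W/L) = 5.68 mA/V².
Assume saturation: I_D = ½ k_n V_ov² = 0.5 × 5.68 × 1.14² = 3.69 mA, giving V_DS = V_DD − I_D R_D = 4.8 − 3.69 × 1.98 = -2.51 V.
But -2.51 V < V_ov = 1.14 V, so the device is actually in triode.
In triode I_D = k_n[V_ov V_DS − ½ V_DS²] and I_D = (V_DD − V_DS)/R_D. Equating: 5.62 V_DS² − 13.82 V_DS + 4.8 = 0, giving V_DS = 0.419 V (the root below V_ov).
I_D = (4.8 − 0.419) / 1.98 = 2.21 mA.

I_D = 2.21 mA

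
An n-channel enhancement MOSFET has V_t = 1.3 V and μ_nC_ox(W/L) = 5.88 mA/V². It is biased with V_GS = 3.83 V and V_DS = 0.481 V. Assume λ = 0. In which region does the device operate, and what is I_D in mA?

V_ov = V_GS − V_t = 3.83 − 1.3 = 2.53 V.
Since V_DS = 0.481 V < V_ov = 2.53 V, the device is in the triode region.
I_D = k_n [V_ov · V_DS − ½ V_DS²] = 5.88 × [2.53 × 0.481 − 0.5 × 0.481²] = 6.48 mA.

Triode; I_D = 6.48 mA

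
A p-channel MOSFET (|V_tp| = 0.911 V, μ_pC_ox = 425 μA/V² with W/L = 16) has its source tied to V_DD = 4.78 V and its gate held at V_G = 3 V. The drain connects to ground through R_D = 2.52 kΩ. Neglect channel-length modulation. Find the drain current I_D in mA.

I_D = 1.75 mA

V_SG = V_DD − V_G = 4.78 − 3 = 1.78 V, so V_ov = 1.78 − 0.911 = 0.869 V.
k_p = μ_pC_ox · (W/L) = 6.8 mA/V².
Assume saturation: I_D = ½ k_p V_ov² = 0.5 × 6.8 × 0.869² = 2.57 mA, giving V_SD = V_DD − I_D R_D = 4.78 − 2.57 × 2.52 = -1.69 V.
But -1.69 V < V_ov = 0.869 V, so the device is actually in triode.
In triode I_D = k_p[V_ov V_SD − ½ V_SD²] and I_D = (V_DD − V_SD)/R_D. Equating: 8.57 V_SD² − 15.89 V_SD + 4.78 = 0, giving V_SD = 0.378 V (the root below V_ov).
I_D = (4.78 − 0.378) / 2.52 = 1.75 mA.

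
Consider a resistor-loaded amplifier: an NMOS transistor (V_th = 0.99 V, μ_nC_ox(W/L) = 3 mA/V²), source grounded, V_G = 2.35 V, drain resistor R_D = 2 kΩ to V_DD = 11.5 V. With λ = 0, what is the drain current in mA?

I_D = 2.77 mA

V_GS = V_G = 2.35 V, so V_ov = 2.35 − 0.99 = 1.36 V.
Assume saturation: I_D = ½ k_n V_ov² = 0.5 × 3 × 1.36² = 2.77 mA, giving V_DS = V_DD − I_D R_D = 11.5 − 2.77 × 2 = 5.95 V.
V_DS = 5.95 V ≥ V_ov = 1.36 V, confirming saturation.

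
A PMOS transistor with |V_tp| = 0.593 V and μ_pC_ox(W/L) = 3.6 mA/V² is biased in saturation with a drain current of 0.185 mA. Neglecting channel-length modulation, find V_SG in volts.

In saturation I_D = ½ k_p (V_SG − |V_tp|)², so V_SG − |V_tp| = √(2 I_D / k_p) = √(2 × 0.185 / 3.6) = 0.321 V.
V_SG = 0.593 + 0.321 = 0.914 V.

V_SG = 0.914 V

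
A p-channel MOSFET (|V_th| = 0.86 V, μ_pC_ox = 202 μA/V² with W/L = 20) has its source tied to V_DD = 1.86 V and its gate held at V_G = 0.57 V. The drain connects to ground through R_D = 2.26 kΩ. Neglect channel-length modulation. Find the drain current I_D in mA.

V_SG = V_DD − V_G = 1.86 − 0.57 = 1.29 V, so V_ov = 1.29 − 0.86 = 0.43 V.
k_p = μ_pC_ox · (W/L) = 4.04 mA/V².
Assume saturation: I_D = ½ k_p V_ov² = 0.5 × 4.04 × 0.43² = 0.373 mA, giving V_SD = V_DD − I_D R_D = 1.86 − 0.373 × 2.26 = 1.02 V.
V_SD = 1.02 V ≥ V_ov = 0.43 V, confirming saturation.

I_D = 0.373 mA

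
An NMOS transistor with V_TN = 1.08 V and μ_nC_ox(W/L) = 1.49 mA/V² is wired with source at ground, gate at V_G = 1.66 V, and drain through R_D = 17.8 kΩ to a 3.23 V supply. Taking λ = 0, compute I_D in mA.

V_GS = V_G = 1.66 V, so V_ov = 1.66 − 1.08 = 0.58 V.
Assume saturation: I_D = ½ k_n V_ov² = 0.5 × 1.49 × 0.58² = 0.251 mA, giving V_DS = V_DD − I_D R_D = 3.23 − 0.251 × 17.8 = -1.23 V.
But -1.23 V < V_ov = 0.58 V, so the device is actually in triode.
In triode I_D = k_n[V_ov V_DS − ½ V_DS²] and I_D = (V_DD − V_DS)/R_D. Equating: 13.3 V_DS² − 16.38 V_DS + 3.23 = 0, giving V_DS = 0.246 V (the root below V_ov).
I_D = (3.23 − 0.246) / 17.8 = 0.168 mA.

I_D = 0.168 mA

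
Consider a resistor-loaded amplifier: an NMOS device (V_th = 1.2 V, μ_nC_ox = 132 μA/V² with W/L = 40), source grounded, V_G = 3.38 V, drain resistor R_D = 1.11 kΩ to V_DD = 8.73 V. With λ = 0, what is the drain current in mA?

V_GS = V_G = 3.38 V, so V_ov = 3.38 − 1.2 = 2.18 V.
k_n = μ_nC_ox · (W/L) = 5.28 mA/V².
Assume saturation: I_D = ½ k_n V_ov² = 0.5 × 5.28 × 2.18² = 12.5 mA, giving V_DS = V_DD − I_D R_D = 8.73 − 12.5 × 1.11 = -5.2 V.
But -5.2 V < V_ov = 2.18 V, so the device is actually in triode.
In triode I_D = k_n[V_ov V_DS − ½ V_DS²] and I_D = (V_DD − V_DS)/R_D. Equating: 2.93 V_DS² − 13.78 V_DS + 8.73 = 0, giving V_DS = 0.755 V (the root below V_ov).
I_D = (8.73 − 0.755) / 1.11 = 7.18 mA.

I_D = 7.18 mA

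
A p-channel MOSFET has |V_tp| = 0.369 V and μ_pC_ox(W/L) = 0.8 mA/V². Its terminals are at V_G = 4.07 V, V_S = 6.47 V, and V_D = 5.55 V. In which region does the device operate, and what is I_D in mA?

V_SG = V_S − V_G = 6.47 − 4.07 = 2.4 V; V_SD = V_S − V_D = 6.47 − 5.55 = 0.92 V.
V_ov = V_SG − |V_tp| = 2.4 − 0.369 = 2.03 V.
Since V_SD = 0.92 V < V_ov = 2.03 V, the device is in the triode region.
I_D = k_p [V_ov · V_SD − ½ V_SD²] = 0.8 × [2.03 × 0.92 − 0.5 × 0.92²] = 1.16 mA.

Triode; I_D = 1.16 mA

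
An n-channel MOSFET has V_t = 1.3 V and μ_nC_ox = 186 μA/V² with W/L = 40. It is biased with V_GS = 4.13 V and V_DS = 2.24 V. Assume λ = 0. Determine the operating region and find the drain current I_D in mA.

k_n = μ_nC_ox · (W/L) = 7.44 mA/V².
V_ov = V_GS − V_t = 4.13 − 1.3 = 2.83 V.
Since V_DS = 2.24 V < V_ov = 2.83 V, the device is in the triode region.
I_D = k_n [V_ov · V_DS − ½ V_DS²] = 7.44 × [2.83 × 2.24 − 0.5 × 2.24²] = 28.5 mA.

Triode; I_D = 28.5 mA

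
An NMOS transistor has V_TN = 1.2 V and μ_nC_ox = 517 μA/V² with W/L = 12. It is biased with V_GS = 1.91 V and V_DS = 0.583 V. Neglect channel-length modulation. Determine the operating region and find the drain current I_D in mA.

Triode; I_D = 1.51 mA

k_n = μ_nC_ox · (W/L) = 6.204 mA/V².
V_ov = V_GS − V_TN = 1.91 − 1.2 = 0.71 V.
Since V_DS = 0.583 V < V_ov = 0.71 V, the device is in the triode region.
I_D = k_n [V_ov · V_DS − ½ V_DS²] = 6.204 × [0.71 × 0.583 − 0.5 × 0.583²] = 1.51 mA.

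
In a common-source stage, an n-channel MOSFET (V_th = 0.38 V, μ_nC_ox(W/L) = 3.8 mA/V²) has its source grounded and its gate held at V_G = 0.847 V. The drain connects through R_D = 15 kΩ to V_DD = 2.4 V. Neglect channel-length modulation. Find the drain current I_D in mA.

V_GS = V_G = 0.847 V, so V_ov = 0.847 − 0.38 = 0.467 V.
Assume saturation: I_D = ½ k_n V_ov² = 0.5 × 3.8 × 0.467² = 0.414 mA, giving V_DS = V_DD − I_D R_D = 2.4 − 0.414 × 15 = -3.82 V.
But -3.82 V < V_ov = 0.467 V, so the device is actually in triode.
In triode I_D = k_n[V_ov V_DS − ½ V_DS²] and I_D = (V_DD − V_DS)/R_D. Equating: 28.5 V_DS² − 27.62 V_DS + 2.4 = 0, giving V_DS = 0.0965 V (the root below V_ov).
I_D = (2.4 − 0.0965) / 15 = 0.154 mA.

I_D = 0.154 mA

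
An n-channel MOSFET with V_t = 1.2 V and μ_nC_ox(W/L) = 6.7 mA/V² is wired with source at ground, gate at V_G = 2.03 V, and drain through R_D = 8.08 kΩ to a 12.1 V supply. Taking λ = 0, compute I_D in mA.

I_D = 1.46 mA

V_GS = V_G = 2.03 V, so V_ov = 2.03 − 1.2 = 0.83 V.
Assume saturation: I_D = ½ k_n V_ov² = 0.5 × 6.7 × 0.83² = 2.31 mA, giving V_DS = V_DD − I_D R_D = 12.1 − 2.31 × 8.08 = -6.55 V.
But -6.55 V < V_ov = 0.83 V, so the device is actually in triode.
In triode I_D = k_n[V_ov V_DS − ½ V_DS²] and I_D = (V_DD − V_DS)/R_D. Equating: 27.1 V_DS² − 45.93 V_DS + 12.1 = 0, giving V_DS = 0.326 V (the root below V_ov).
I_D = (12.1 − 0.326) / 8.08 = 1.46 mA.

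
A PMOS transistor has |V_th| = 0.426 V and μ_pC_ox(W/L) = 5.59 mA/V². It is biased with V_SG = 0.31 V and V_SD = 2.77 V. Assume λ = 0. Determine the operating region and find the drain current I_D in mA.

Cutoff; I_D = 0 mA

V_SG = 0.31 V < |V_th| = 0.426 V, so the transistor is in cutoff.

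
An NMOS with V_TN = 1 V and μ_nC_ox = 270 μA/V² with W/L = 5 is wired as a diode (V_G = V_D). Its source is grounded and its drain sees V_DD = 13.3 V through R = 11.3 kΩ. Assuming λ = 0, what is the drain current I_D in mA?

I_D = 0.982 mA

With gate tied to drain, V_GS = V_DS ≥ V_GS − V_TN, so the device is in saturation.
k_n = μ_nC_ox · (W/L) = 1.35 mA/V².
KCL at the drain: ½ k_n (V_GS − V_TN)² = (V_DD − V_GS)/R.
Let x = V_GS − 1. Then 7.63 x² + x − 12.3 = 0, giving x = 1.21 V (positive root), so V_GS = 2.21 V.
I_D = (V_DD − V_GS)/R = (13.3 − 2.21) / 11.3 = 0.982 mA.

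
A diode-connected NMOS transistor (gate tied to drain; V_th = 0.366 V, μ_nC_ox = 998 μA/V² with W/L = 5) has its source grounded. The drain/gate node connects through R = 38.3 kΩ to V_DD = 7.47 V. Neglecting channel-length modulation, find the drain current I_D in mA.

I_D = 0.178 mA

With gate tied to drain, V_GS = V_DS ≥ V_GS − V_th, so the device is in saturation.
k_n = μ_nC_ox · (W/L) = 4.99 mA/V².
KCL at the drain: ½ k_n (V_GS − V_th)² = (V_DD − V_GS)/R.
Let x = V_GS − 0.366. Then 95.6 x² + x − 7.104 = 0, giving x = 0.267 V (positive root), so V_GS = 0.633 V.
I_D = (V_DD − V_GS)/R = (7.47 − 0.633) / 38.3 = 0.178 mA.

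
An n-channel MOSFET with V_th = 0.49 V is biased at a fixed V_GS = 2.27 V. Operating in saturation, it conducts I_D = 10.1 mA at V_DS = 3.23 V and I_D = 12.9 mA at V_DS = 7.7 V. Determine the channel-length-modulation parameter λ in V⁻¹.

λ = 0.0776 V⁻¹

With V_GS fixed, I_D ∝ (1 + λ V_DS) in saturation, so I_D2/I_D1 = (1 + λ V_DS2)/(1 + λ V_DS1).
12.9/10.1 = 1.277 = (1 + 7.7 λ)/(1 + 3.23 λ).
Solving: λ (I_D1 V_DS2 − I_D2 V_DS1) = I_D2 − I_D1, so λ = (12.9 − 10.1) / (10.1 × 7.7 − 12.9 × 3.23) = 2.8 / 36.1 = 0.0776 V⁻¹.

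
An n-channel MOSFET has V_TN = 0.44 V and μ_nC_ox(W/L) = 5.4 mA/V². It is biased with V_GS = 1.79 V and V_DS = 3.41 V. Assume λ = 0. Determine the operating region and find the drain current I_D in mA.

V_ov = V_GS − V_TN = 1.79 − 0.44 = 1.35 V.
Since V_DS = 3.41 V ≥ V_ov = 1.35 V, the device is in saturation.
I_D = ½ k_n V_ov² = 0.5 × 5.4 × 1.35² = 4.92 mA.

Saturation; I_D = 4.92 mA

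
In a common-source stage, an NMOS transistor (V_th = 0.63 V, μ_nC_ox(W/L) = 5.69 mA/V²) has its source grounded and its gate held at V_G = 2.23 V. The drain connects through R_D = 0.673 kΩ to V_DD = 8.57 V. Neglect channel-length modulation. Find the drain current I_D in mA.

V_GS = V_G = 2.23 V, so V_ov = 2.23 − 0.63 = 1.6 V.
Assume saturation: I_D = ½ k_n V_ov² = 0.5 × 5.69 × 1.6² = 7.28 mA, giving V_DS = V_DD − I_D R_D = 8.57 − 7.28 × 0.673 = 3.67 V.
V_DS = 3.67 V ≥ V_ov = 1.6 V, confirming saturation.

I_D = 7.28 mA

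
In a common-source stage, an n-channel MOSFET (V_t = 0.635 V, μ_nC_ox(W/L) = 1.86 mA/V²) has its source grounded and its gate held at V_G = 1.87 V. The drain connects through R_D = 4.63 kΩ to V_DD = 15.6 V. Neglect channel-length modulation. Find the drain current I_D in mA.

V_GS = V_G = 1.87 V, so V_ov = 1.87 − 0.635 = 1.24 V.
Assume saturation: I_D = ½ k_n V_ov² = 0.5 × 1.86 × 1.24² = 1.42 mA, giving V_DS = V_DD − I_D R_D = 15.6 − 1.42 × 4.63 = 9.03 V.
V_DS = 9.03 V ≥ V_ov = 1.24 V, confirming saturation.

I_D = 1.42 mA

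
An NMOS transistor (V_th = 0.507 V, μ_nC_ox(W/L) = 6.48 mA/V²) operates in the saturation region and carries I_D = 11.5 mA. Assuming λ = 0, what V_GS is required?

V_GS = 2.39 V

In saturation I_D = ½ k_n (V_GS − V_th)², so V_GS − V_th = √(2 I_D / k_n) = √(2 × 11.5 / 6.48) = 1.88 V.
V_GS = 0.507 + 1.88 = 2.39 V.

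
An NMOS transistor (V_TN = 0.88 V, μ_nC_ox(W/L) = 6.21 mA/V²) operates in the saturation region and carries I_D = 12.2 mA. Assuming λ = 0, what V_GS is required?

V_GS = 2.86 V

In saturation I_D = ½ k_n (V_GS − V_TN)², so V_GS − V_TN = √(2 I_D / k_n) = √(2 × 12.2 / 6.21) = 1.98 V.
V_GS = 0.88 + 1.98 = 2.86 V.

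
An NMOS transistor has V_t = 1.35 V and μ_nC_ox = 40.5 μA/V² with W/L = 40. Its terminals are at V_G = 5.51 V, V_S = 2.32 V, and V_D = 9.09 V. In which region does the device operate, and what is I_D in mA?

V_GS = V_G − V_S = 5.51 − 2.32 = 3.19 V; V_DS = V_D − V_S = 9.09 − 2.32 = 6.77 V.
k_n = μ_nC_ox · (W/L) = 1.62 mA/V².
V_ov = V_GS − V_t = 3.19 − 1.35 = 1.84 V.
Since V_DS = 6.77 V ≥ V_ov = 1.84 V, the device is in saturation.
I_D = ½ k_n V_ov² = 0.5 × 1.62 × 1.84² = 2.74 mA.

Saturation; I_D = 2.74 mA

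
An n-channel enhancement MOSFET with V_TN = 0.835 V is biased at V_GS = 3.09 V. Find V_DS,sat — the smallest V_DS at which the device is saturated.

V_DS,sat = 2.25 V

The boundary between triode and saturation is V_DS = V_GS − V_TN = V_ov.
V_ov = 3.09 − 0.835 = 2.25 V.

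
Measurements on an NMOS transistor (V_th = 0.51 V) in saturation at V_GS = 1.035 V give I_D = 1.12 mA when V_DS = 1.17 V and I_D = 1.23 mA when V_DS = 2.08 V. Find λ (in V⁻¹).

With V_GS fixed, I_D ∝ (1 + λ V_DS) in saturation, so I_D2/I_D1 = (1 + λ V_DS2)/(1 + λ V_DS1).
1.23/1.12 = 1.098 = (1 + 2.08 λ)/(1 + 1.17 λ).
Solving: λ (I_D1 V_DS2 − I_D2 V_DS1) = I_D2 − I_D1, so λ = (1.23 − 1.12) / (1.12 × 2.08 − 1.23 × 1.17) = 0.11 / 0.891 = 0.124 V⁻¹.

λ = 0.124 V⁻¹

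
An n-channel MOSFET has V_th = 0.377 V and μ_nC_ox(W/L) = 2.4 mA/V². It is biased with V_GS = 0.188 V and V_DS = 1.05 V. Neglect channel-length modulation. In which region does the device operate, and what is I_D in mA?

Cutoff; I_D = 0 mA

V_GS = 0.188 V < V_th = 0.377 V, so the transistor is in cutoff.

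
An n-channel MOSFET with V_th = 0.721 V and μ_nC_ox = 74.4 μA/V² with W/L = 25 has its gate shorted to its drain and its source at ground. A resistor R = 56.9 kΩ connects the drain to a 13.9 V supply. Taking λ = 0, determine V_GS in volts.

With gate tied to drain, V_GS = V_DS ≥ V_GS − V_th, so the device is in saturation.
k_n = μ_nC_ox · (W/L) = 1.86 mA/V².
KCL at the drain: ½ k_n (V_GS − V_th)² = (V_DD − V_GS)/R.
Let x = V_GS − 0.721. Then 52.9 x² + x − 13.18 = 0, giving x = 0.49 V (positive root), so V_GS = 1.21 V.
I_D = (V_DD − V_GS)/R = (13.9 − 1.21) / 56.9 = 0.223 mA.

V_GS = 1.21 V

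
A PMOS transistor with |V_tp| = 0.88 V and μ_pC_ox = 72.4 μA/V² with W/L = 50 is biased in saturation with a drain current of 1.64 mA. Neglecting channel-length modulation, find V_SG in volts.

V_SG = 1.83 V

k_p = μ_pC_ox · (W/L) = 3.62 mA/V².
In saturation I_D = ½ k_p (V_SG − |V_tp|)², so V_SG − |V_tp| = √(2 I_D / k_p) = √(2 × 1.64 / 3.62) = 0.952 V.
V_SG = 0.88 + 0.952 = 1.83 V.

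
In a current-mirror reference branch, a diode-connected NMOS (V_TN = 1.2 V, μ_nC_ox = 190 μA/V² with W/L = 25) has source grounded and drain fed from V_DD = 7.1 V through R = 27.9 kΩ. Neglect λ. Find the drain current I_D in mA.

With gate tied to drain, V_GS = V_DS ≥ V_GS − V_TN, so the device is in saturation.
k_n = μ_nC_ox · (W/L) = 4.75 mA/V².
KCL at the drain: ½ k_n (V_GS − V_TN)² = (V_DD − V_GS)/R.
Let x = V_GS − 1.2. Then 66.3 x² + x − 5.9 = 0, giving x = 0.291 V (positive root), so V_GS = 1.49 V.
I_D = (V_DD − V_GS)/R = (7.1 − 1.49) / 27.9 = 0.201 mA.

I_D = 0.201 mA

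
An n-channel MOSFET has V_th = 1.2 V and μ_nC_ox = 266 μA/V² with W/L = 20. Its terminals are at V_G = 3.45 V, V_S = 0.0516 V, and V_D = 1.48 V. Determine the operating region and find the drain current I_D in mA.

Triode; I_D = 11.3 mA

V_GS = V_G − V_S = 3.45 − 0.0516 = 3.4 V; V_DS = V_D − V_S = 1.48 − 0.0516 = 1.43 V.
k_n = μ_nC_ox · (W/L) = 5.32 mA/V².
V_ov = V_GS − V_th = 3.4 − 1.2 = 2.2 V.
Since V_DS = 1.43 V < V_ov = 2.2 V, the device is in the triode region.
I_D = k_n [V_ov · V_DS − ½ V_DS²] = 5.32 × [2.2 × 1.43 − 0.5 × 1.43²] = 11.3 mA.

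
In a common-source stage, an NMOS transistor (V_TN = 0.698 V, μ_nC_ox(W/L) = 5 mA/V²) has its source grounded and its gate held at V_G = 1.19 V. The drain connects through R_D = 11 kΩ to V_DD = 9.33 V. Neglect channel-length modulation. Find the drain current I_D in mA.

I_D = 0.605 mA

V_GS = V_G = 1.19 V, so V_ov = 1.19 − 0.698 = 0.492 V.
Assume saturation: I_D = ½ k_n V_ov² = 0.5 × 5 × 0.492² = 0.605 mA, giving V_DS = V_DD − I_D R_D = 9.33 − 0.605 × 11 = 2.67 V.
V_DS = 2.67 V ≥ V_ov = 0.492 V, confirming saturation.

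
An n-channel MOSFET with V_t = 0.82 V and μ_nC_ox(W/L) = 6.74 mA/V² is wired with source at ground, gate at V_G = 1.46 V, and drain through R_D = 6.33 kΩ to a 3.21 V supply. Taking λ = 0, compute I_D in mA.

V_GS = V_G = 1.46 V, so V_ov = 1.46 − 0.82 = 0.64 V.
Assume saturation: I_D = ½ k_n V_ov² = 0.5 × 6.74 × 0.64² = 1.38 mA, giving V_DS = V_DD − I_D R_D = 3.21 − 1.38 × 6.33 = -5.53 V.
But -5.53 V < V_ov = 0.64 V, so the device is actually in triode.
In triode I_D = k_n[V_ov V_DS − ½ V_DS²] and I_D = (V_DD − V_DS)/R_D. Equating: 21.3 V_DS² − 28.31 V_DS + 3.21 = 0, giving V_DS = 0.125 V (the root below V_ov).
I_D = (3.21 − 0.125) / 6.33 = 0.487 mA.

I_D = 0.487 mA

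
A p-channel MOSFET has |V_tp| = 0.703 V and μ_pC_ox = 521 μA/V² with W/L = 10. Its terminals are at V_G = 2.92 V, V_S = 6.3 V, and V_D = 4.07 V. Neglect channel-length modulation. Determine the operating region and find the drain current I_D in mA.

Triode; I_D = 18.1 mA

V_SG = V_S − V_G = 6.3 − 2.92 = 3.38 V; V_SD = V_S − V_D = 6.3 − 4.07 = 2.23 V.
k_p = μ_pC_ox · (W/L) = 5.21 mA/V².
V_ov = V_SG − |V_tp| = 3.38 − 0.703 = 2.68 V.
Since V_SD = 2.23 V < V_ov = 2.68 V, the device is in the triode region.
I_D = k_p [V_ov · V_SD − ½ V_SD²] = 5.21 × [2.68 × 2.23 − 0.5 × 2.23²] = 18.1 mA.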